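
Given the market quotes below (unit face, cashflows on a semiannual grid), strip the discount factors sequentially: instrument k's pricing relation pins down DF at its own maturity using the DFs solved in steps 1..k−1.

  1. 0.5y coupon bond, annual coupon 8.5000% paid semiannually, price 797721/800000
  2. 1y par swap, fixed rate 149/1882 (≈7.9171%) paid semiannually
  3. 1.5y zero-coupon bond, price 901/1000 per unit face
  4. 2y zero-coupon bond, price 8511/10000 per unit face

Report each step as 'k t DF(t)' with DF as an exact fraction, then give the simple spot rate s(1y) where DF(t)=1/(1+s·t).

1 1/2 1913/2000
2 1 1851/2000
3 3/2 901/1000
4 2 8511/10000
s(1y) = (1/(1851/2000) − 1)/(1) = 149/1851 ≈ 8.0497%

step 1 [0.5y] bond c/2=17/400: DF=(797721/800000 − 17/400·(0))/(1+17/400) = 1913/2000 ≈ 0.956500
step 2 [1y] swap r/2=149/3764: DF=(1 − 149/3764·(0.956500))/(1+149/3764) = 1851/2000 ≈ 0.925500
step 3 [1.5y] zero: DF = P = 901/1000 ≈ 0.901000
step 4 [2y] zero: DF = P = 8511/10000 ≈ 0.851100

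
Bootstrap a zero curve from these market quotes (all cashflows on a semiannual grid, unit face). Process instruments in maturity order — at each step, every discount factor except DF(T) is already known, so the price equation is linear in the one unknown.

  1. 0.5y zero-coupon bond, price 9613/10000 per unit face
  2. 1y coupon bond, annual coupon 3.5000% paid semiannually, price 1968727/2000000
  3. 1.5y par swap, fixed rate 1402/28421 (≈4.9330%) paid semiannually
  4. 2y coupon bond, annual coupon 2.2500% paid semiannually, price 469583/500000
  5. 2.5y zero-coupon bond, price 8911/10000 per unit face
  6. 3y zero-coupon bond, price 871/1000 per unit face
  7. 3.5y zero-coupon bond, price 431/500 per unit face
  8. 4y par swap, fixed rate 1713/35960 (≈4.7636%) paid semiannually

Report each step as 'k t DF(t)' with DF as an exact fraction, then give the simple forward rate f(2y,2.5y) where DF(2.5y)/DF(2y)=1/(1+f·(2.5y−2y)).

1 1/2 9613/10000
2 1 9509/10000
3 3/2 9299/10000
4 2 8971/10000
5 5/2 8911/10000
6 3 871/1000
7 7/2 431/500
8 4 8287/10000
f(2y,2.5y) = ((8971/10000)/(8911/10000) − 1)/(1/2) = 120/8911 ≈ 1.3467%

step 1 [0.5y] zero: DF = P = 9613/10000 ≈ 0.961300
step 2 [1y] bond c/2=7/400: DF=(1968727/2000000 − 7/400·(0.961300))/(1+7/400) = 9509/10000 ≈ 0.950900
step 3 [1.5y] swap r/2=701/28421: DF=(1 − 701/28421·(0.961300+0.950900))/(1+701/28421) = 9299/10000 ≈ 0.929900
step 4 [2y] bond c/2=9/800: DF=(469583/500000 − 9/800·(0.961300+0.950900+0.929900))/(1+9/800) = 8971/10000 ≈ 0.897100
step 5 [2.5y] zero: DF = P = 8911/10000 ≈ 0.891100
step 6 [3y] zero: DF = P = 871/1000 ≈ 0.871000
step 7 [3.5y] zero: DF = P = 431/500 ≈ 0.862000
step 8 [4y] swap r/2=1713/71920: DF=(1 − 1713/71920·(0.961300+0.950900+0.929900+0.897100+0.891100+0.871000+0.862000))/(1+1713/71920) = 8287/10000 ≈ 0.828700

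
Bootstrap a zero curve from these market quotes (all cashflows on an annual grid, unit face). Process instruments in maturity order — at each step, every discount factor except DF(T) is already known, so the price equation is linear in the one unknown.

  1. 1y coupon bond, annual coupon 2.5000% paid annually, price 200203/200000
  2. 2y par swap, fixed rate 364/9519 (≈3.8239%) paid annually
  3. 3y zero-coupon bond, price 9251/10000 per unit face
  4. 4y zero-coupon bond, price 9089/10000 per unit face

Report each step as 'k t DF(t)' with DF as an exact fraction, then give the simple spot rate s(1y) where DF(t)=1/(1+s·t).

1 1 4883/5000
2 2 1159/1250
3 3 9251/10000
4 4 9089/10000
s(1y) = (1/(4883/5000) − 1)/(1) = 117/4883 ≈ 2.3961%

step 1 [1y] bond c/1=1/40: DF=(200203/200000 − 1/40·(0))/(1+1/40) = 4883/5000 ≈ 0.976600
step 2 [2y] swap r/1=364/9519: DF=(1 − 364/9519·(0.976600))/(1+364/9519) = 1159/1250 ≈ 0.927200
step 3 [3y] zero: DF = P = 9251/10000 ≈ 0.925100
step 4 [4y] zero: DF = P = 9089/10000 ≈ 0.908900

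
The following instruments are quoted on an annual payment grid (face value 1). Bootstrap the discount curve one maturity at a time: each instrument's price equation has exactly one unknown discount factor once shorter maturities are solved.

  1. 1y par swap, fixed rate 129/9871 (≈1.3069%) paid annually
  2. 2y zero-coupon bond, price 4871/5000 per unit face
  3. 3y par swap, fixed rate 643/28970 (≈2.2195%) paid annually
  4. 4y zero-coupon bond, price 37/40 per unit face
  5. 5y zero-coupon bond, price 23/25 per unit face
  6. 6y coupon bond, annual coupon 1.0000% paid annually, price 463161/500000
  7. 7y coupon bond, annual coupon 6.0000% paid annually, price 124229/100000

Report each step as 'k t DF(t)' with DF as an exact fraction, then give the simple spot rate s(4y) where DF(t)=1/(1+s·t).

step 1 [1y] swap r/1=129/9871: DF=(1 − 129/9871·(0))/(1+129/9871) = 9871/10000 ≈ 0.987100
step 2 [2y] zero: DF = P = 4871/5000 ≈ 0.974200
step 3 [3y] swap r/1=643/28970: DF=(1 − 643/28970·(0.987100+0.974200))/(1+643/28970) = 9357/10000 ≈ 0.935700
step 4 [4y] zero: DF = P = 37/40 ≈ 0.925000
step 5 [5y] zero: DF = P = 23/25 ≈ 0.920000
step 6 [6y] bond c/1=1/100: DF=(463161/500000 − 1/100·(0.987100+0.974200+0.935700+0.925000+0.920000))/(1+1/100) = 4351/5000 ≈ 0.870200
step 7 [7y] bond c/1=3/50: DF=(124229/100000 − 3/50·(0.987100+0.974200+0.935700+0.925000+0.920000+0.870200))/(1+3/50) = 8543/10000 ≈ 0.854300

1 1 9871/10000
2 2 4871/5000
3 3 9357/10000
4 4 37/40
5 5 23/25
6 6 4351/5000
7 7 8543/10000
s(4y) = (1/(37/40) − 1)/(4) = 3/148 ≈ 2.0270%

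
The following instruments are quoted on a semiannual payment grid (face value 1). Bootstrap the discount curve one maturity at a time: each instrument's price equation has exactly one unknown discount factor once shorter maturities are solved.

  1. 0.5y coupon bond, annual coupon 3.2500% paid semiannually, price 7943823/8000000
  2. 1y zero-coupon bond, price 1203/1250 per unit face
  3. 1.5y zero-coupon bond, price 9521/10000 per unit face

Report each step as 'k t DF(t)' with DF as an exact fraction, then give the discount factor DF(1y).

step 1 [0.5y] bond c/2=13/800: DF=(7943823/8000000 − 13/800·(0))/(1+13/800) = 9771/10000 ≈ 0.977100
step 2 [1y] zero: DF = P = 1203/1250 ≈ 0.962400
step 3 [1.5y] zero: DF = P = 9521/10000 ≈ 0.952100

1 1/2 9771/10000
2 1 1203/1250
3 3/2 9521/10000
DF(1y) = 1203/1250 ≈ 0.962400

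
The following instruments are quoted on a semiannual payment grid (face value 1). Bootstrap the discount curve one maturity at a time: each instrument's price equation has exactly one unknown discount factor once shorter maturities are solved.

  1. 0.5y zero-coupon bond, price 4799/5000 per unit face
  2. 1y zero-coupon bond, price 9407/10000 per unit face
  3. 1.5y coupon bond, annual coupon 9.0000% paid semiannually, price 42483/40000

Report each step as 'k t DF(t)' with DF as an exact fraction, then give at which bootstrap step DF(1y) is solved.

step 1 [0.5y] zero: DF = P = 4799/5000 ≈ 0.959800
step 2 [1y] zero: DF = P = 9407/10000 ≈ 0.940700
step 3 [1.5y] bond c/2=9/200: DF=(42483/40000 − 9/200·(0.959800+0.940700))/(1+9/200) = 1869/2000 ≈ 0.934500

1 1/2 4799/5000
2 1 9407/10000
3 3/2 1869/2000
DF(1y) is solved at step 2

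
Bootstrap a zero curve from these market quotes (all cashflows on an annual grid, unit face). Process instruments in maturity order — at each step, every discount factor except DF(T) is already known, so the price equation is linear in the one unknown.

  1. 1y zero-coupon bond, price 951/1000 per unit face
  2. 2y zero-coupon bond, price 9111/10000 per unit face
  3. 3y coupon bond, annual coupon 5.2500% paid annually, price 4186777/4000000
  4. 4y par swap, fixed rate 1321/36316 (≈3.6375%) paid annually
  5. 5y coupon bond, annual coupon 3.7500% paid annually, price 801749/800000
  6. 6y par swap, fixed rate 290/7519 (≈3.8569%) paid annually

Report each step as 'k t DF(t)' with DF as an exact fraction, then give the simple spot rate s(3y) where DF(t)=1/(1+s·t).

1 1 951/1000
2 2 9111/10000
3 3 1127/1250
4 4 8679/10000
5 5 8347/10000
6 6 797/1000
s(3y) = (1/(1127/1250) − 1)/(3) = 41/1127 ≈ 3.6380%

step 1 [1y] zero: DF = P = 951/1000 ≈ 0.951000
step 2 [2y] zero: DF = P = 9111/10000 ≈ 0.911100
step 3 [3y] bond c/1=21/400: DF=(4186777/4000000 − 21/400·(0.951000+0.911100))/(1+21/400) = 1127/1250 ≈ 0.901600
step 4 [4y] swap r/1=1321/36316: DF=(1 − 1321/36316·(0.951000+0.911100+0.901600))/(1+1321/36316) = 8679/10000 ≈ 0.867900
step 5 [5y] bond c/1=3/80: DF=(801749/800000 − 3/80·(0.951000+0.911100+0.901600+0.867900))/(1+3/80) = 8347/10000 ≈ 0.834700
step 6 [6y] swap r/1=290/7519: DF=(1 − 290/7519·(0.951000+0.911100+0.901600+0.867900+0.834700))/(1+290/7519) = 797/1000 ≈ 0.797000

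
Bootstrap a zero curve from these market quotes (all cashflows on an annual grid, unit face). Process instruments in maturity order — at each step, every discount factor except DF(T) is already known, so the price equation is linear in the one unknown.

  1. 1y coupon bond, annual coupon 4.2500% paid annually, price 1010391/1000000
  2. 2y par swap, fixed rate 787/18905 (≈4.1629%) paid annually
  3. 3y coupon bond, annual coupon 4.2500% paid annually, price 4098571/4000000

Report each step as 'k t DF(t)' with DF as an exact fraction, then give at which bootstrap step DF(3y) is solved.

step 1 [1y] bond c/1=17/400: DF=(1010391/1000000 − 17/400·(0))/(1+17/400) = 2423/2500 ≈ 0.969200
step 2 [2y] swap r/1=787/18905: DF=(1 − 787/18905·(0.969200))/(1+787/18905) = 9213/10000 ≈ 0.921300
step 3 [3y] bond c/1=17/400: DF=(4098571/4000000 − 17/400·(0.969200+0.921300))/(1+17/400) = 4529/5000 ≈ 0.905800

1 1 2423/2500
2 2 9213/10000
3 3 4529/5000
DF(3y) is solved at step 3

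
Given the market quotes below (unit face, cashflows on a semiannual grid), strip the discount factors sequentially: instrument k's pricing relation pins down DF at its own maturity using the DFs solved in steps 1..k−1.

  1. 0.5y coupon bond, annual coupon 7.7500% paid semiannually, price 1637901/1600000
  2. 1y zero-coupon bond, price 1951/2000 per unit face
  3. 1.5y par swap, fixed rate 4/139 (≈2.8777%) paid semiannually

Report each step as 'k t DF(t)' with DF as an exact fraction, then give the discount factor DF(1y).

step 1 [0.5y] bond c/2=31/800: DF=(1637901/1600000 − 31/800·(0))/(1+31/800) = 1971/2000 ≈ 0.985500
step 2 [1y] zero: DF = P = 1951/2000 ≈ 0.975500
step 3 [1.5y] swap r/2=2/139: DF=(1 − 2/139·(0.985500+0.975500))/(1+2/139) = 479/500 ≈ 0.958000

1 1/2 1971/2000
2 1 1951/2000
3 3/2 479/500
DF(1y) = 1951/2000 ≈ 0.975500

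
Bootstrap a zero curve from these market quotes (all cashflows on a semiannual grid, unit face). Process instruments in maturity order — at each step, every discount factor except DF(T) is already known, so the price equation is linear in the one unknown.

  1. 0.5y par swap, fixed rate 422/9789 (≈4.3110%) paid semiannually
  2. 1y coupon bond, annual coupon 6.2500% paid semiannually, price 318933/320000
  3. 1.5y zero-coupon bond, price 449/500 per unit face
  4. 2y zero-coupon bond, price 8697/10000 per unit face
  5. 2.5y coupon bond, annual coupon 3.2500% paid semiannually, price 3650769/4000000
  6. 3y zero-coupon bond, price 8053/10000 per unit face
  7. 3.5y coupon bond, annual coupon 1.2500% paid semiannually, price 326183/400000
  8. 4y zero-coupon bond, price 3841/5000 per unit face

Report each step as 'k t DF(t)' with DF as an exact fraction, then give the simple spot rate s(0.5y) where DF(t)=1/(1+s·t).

step 1 [0.5y] swap r/2=211/9789: DF=(1 − 211/9789·(0))/(1+211/9789) = 9789/10000 ≈ 0.978900
step 2 [1y] bond c/2=1/32: DF=(318933/320000 − 1/32·(0.978900))/(1+1/32) = 1171/1250 ≈ 0.936800
step 3 [1.5y] zero: DF = P = 449/500 ≈ 0.898000
step 4 [2y] zero: DF = P = 8697/10000 ≈ 0.869700
step 5 [2.5y] bond c/2=13/800: DF=(3650769/4000000 − 13/800·(0.978900+0.936800+0.898000+0.869700))/(1+13/800) = 1049/1250 ≈ 0.839200
step 6 [3y] zero: DF = P = 8053/10000 ≈ 0.805300
step 7 [3.5y] bond c/2=1/160: DF=(326183/400000 − 1/160·(0.978900+0.936800+0.898000+0.869700+0.839200+0.805300))/(1+1/160) = 7773/10000 ≈ 0.777300
step 8 [4y] zero: DF = P = 3841/5000 ≈ 0.768200

1 1/2 9789/10000
2 1 1171/1250
3 3/2 449/500
4 2 8697/10000
5 5/2 1049/1250
6 3 8053/10000
7 7/2 7773/10000
8 4 3841/5000
s(0.5y) = (1/(9789/10000) − 1)/(1/2) = 422/9789 ≈ 4.3110%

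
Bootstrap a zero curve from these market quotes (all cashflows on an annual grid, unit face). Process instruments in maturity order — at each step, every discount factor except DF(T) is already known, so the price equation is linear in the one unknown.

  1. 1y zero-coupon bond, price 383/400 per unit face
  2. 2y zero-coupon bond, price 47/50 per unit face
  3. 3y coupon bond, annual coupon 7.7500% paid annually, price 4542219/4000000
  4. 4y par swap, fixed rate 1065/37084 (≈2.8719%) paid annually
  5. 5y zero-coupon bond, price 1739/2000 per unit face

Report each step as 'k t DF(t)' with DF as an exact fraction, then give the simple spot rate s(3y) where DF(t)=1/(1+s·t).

step 1 [1y] zero: DF = P = 383/400 ≈ 0.957500
step 2 [2y] zero: DF = P = 47/50 ≈ 0.940000
step 3 [3y] bond c/1=31/400: DF=(4542219/4000000 − 31/400·(0.957500+0.940000))/(1+31/400) = 4587/5000 ≈ 0.917400
step 4 [4y] swap r/1=1065/37084: DF=(1 − 1065/37084·(0.957500+0.940000+0.917400))/(1+1065/37084) = 1787/2000 ≈ 0.893500
step 5 [5y] zero: DF = P = 1739/2000 ≈ 0.869500

1 1 383/400
2 2 47/50
3 3 4587/5000
4 4 1787/2000
5 5 1739/2000
s(3y) = (1/(4587/5000) − 1)/(3) = 413/13761 ≈ 3.0012%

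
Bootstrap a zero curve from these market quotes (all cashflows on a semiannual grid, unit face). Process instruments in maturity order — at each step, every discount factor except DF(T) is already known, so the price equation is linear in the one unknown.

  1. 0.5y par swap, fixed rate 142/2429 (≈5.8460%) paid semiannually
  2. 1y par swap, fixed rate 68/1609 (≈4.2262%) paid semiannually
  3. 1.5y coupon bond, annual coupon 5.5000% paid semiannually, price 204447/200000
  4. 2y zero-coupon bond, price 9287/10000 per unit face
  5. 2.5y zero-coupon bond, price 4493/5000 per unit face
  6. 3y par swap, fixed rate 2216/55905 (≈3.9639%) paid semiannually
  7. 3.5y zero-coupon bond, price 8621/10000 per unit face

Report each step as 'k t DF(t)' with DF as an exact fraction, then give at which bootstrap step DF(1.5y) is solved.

1 1/2 2429/2500
2 1 1199/1250
3 3/2 1179/1250
4 2 9287/10000
5 5/2 4493/5000
6 3 2223/2500
7 7/2 8621/10000
DF(1.5y) is solved at step 3

step 1 [0.5y] swap r/2=71/2429: DF=(1 − 71/2429·(0))/(1+71/2429) = 2429/2500 ≈ 0.971600
step 2 [1y] swap r/2=34/1609: DF=(1 − 34/1609·(0.971600))/(1+34/1609) = 1199/1250 ≈ 0.959200
step 3 [1.5y] bond c/2=11/400: DF=(204447/200000 − 11/400·(0.971600+0.959200))/(1+11/400) = 1179/1250 ≈ 0.943200
step 4 [2y] zero: DF = P = 9287/10000 ≈ 0.928700
step 5 [2.5y] zero: DF = P = 4493/5000 ≈ 0.898600
step 6 [3y] swap r/2=1108/55905: DF=(1 − 1108/55905·(0.971600+0.959200+0.943200+0.928700+0.898600))/(1+1108/55905) = 2223/2500 ≈ 0.889200
step 7 [3.5y] zero: DF = P = 8621/10000 ≈ 0.862100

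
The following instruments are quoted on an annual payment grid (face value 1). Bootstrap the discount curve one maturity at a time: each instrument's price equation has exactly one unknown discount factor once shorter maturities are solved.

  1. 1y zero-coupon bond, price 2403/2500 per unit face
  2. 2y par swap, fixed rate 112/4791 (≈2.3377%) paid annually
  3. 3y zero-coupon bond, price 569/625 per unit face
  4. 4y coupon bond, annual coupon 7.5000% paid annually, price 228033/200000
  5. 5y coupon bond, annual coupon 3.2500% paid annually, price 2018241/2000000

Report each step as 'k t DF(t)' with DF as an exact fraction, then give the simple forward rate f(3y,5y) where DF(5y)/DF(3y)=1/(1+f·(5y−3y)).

1 1 2403/2500
2 2 597/625
3 3 569/625
4 4 4317/5000
5 5 2153/2500
f(3y,5y) = ((569/625)/(2153/2500) − 1)/(2) = 123/4306 ≈ 2.8565%

step 1 [1y] zero: DF = P = 2403/2500 ≈ 0.961200
step 2 [2y] swap r/1=112/4791: DF=(1 − 112/4791·(0.961200))/(1+112/4791) = 597/625 ≈ 0.955200
step 3 [3y] zero: DF = P = 569/625 ≈ 0.910400
step 4 [4y] bond c/1=3/40: DF=(228033/200000 − 3/40·(0.961200+0.955200+0.910400))/(1+3/40) = 4317/5000 ≈ 0.863400
step 5 [5y] bond c/1=13/400: DF=(2018241/2000000 − 13/400·(0.961200+0.955200+0.910400+0.863400))/(1+13/400) = 2153/2500 ≈ 0.861200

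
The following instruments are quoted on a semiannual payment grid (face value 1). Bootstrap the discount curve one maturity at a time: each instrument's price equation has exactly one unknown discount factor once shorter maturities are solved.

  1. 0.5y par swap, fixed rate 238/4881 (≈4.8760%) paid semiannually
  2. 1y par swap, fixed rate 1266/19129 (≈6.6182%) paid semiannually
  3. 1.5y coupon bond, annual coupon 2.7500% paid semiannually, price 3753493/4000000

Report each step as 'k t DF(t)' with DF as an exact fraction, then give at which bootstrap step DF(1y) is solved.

1 1/2 4881/5000
2 1 9367/10000
3 3/2 8997/10000
DF(1y) is solved at step 2

step 1 [0.5y] swap r/2=119/4881: DF=(1 − 119/4881·(0))/(1+119/4881) = 4881/5000 ≈ 0.976200
step 2 [1y] swap r/2=633/19129: DF=(1 − 633/19129·(0.976200))/(1+633/19129) = 9367/10000 ≈ 0.936700
step 3 [1.5y] bond c/2=11/800: DF=(3753493/4000000 − 11/800·(0.976200+0.936700))/(1+11/800) = 8997/10000 ≈ 0.899700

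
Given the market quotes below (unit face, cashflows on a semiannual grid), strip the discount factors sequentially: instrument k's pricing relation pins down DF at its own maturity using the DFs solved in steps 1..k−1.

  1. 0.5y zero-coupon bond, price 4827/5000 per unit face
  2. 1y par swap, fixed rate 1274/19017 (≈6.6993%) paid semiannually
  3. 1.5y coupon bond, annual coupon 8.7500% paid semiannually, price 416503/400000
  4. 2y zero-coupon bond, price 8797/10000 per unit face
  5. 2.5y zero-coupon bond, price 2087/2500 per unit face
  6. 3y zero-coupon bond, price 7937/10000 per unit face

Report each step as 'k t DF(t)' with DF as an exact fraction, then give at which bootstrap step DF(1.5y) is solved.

step 1 [0.5y] zero: DF = P = 4827/5000 ≈ 0.965400
step 2 [1y] swap r/2=637/19017: DF=(1 − 637/19017·(0.965400))/(1+637/19017) = 9363/10000 ≈ 0.936300
step 3 [1.5y] bond c/2=7/160: DF=(416503/400000 − 7/160·(0.965400+0.936300))/(1+7/160) = 9179/10000 ≈ 0.917900
step 4 [2y] zero: DF = P = 8797/10000 ≈ 0.879700
step 5 [2.5y] zero: DF = P = 2087/2500 ≈ 0.834800
step 6 [3y] zero: DF = P = 7937/10000 ≈ 0.793700

1 1/2 4827/5000
2 1 9363/10000
3 3/2 9179/10000
4 2 8797/10000
5 5/2 2087/2500
6 3 7937/10000
DF(1.5y) is solved at step 3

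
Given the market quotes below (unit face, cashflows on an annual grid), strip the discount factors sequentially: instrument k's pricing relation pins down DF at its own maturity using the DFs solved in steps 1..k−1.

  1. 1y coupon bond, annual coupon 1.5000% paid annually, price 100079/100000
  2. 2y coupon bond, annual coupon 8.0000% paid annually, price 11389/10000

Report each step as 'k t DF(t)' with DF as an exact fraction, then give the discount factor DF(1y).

step 1 [1y] bond c/1=3/200: DF=(100079/100000 − 3/200·(0))/(1+3/200) = 493/500 ≈ 0.986000
step 2 [2y] bond c/1=2/25: DF=(11389/10000 − 2/25·(0.986000))/(1+2/25) = 1963/2000 ≈ 0.981500

1 1 493/500
2 2 1963/2000
DF(1y) = 493/500 ≈ 0.986000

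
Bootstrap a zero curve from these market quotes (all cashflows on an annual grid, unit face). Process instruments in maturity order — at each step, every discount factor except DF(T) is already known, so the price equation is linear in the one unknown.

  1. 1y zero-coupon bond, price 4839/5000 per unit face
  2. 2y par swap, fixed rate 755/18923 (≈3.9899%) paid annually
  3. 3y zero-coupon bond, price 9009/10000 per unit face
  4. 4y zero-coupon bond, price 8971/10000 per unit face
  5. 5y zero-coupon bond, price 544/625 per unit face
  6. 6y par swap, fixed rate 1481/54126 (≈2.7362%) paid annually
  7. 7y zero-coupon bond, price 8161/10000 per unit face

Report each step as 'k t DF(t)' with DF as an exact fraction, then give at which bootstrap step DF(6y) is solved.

step 1 [1y] zero: DF = P = 4839/5000 ≈ 0.967800
step 2 [2y] swap r/1=755/18923: DF=(1 − 755/18923·(0.967800))/(1+755/18923) = 1849/2000 ≈ 0.924500
step 3 [3y] zero: DF = P = 9009/10000 ≈ 0.900900
step 4 [4y] zero: DF = P = 8971/10000 ≈ 0.897100
step 5 [5y] zero: DF = P = 544/625 ≈ 0.870400
step 6 [6y] swap r/1=1481/54126: DF=(1 − 1481/54126·(0.967800+0.924500+0.900900+0.897100+0.870400))/(1+1481/54126) = 8519/10000 ≈ 0.851900
step 7 [7y] zero: DF = P = 8161/10000 ≈ 0.816100

1 1 4839/5000
2 2 1849/2000
3 3 9009/10000
4 4 8971/10000
5 5 544/625
6 6 8519/10000
7 7 8161/10000
DF(6y) is solved at step 6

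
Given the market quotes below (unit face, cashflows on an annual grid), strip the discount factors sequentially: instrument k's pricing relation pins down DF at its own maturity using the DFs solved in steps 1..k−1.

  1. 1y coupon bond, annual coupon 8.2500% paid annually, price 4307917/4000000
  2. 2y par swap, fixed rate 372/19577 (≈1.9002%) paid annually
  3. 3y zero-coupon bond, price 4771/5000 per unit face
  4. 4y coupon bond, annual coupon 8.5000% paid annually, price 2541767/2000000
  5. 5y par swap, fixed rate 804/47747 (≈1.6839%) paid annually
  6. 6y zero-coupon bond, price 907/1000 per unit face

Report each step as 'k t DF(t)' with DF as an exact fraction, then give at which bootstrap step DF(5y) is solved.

step 1 [1y] bond c/1=33/400: DF=(4307917/4000000 − 33/400·(0))/(1+33/400) = 9949/10000 ≈ 0.994900
step 2 [2y] swap r/1=372/19577: DF=(1 − 372/19577·(0.994900))/(1+372/19577) = 2407/2500 ≈ 0.962800
step 3 [3y] zero: DF = P = 4771/5000 ≈ 0.954200
step 4 [4y] bond c/1=17/200: DF=(2541767/2000000 − 17/200·(0.994900+0.962800+0.954200))/(1+17/200) = 1179/1250 ≈ 0.943200
step 5 [5y] swap r/1=804/47747: DF=(1 − 804/47747·(0.994900+0.962800+0.954200+0.943200))/(1+804/47747) = 2299/2500 ≈ 0.919600
step 6 [6y] zero: DF = P = 907/1000 ≈ 0.907000

1 1 9949/10000
2 2 2407/2500
3 3 4771/5000
4 4 1179/1250
5 5 2299/2500
6 6 907/1000
DF(5y) is solved at step 5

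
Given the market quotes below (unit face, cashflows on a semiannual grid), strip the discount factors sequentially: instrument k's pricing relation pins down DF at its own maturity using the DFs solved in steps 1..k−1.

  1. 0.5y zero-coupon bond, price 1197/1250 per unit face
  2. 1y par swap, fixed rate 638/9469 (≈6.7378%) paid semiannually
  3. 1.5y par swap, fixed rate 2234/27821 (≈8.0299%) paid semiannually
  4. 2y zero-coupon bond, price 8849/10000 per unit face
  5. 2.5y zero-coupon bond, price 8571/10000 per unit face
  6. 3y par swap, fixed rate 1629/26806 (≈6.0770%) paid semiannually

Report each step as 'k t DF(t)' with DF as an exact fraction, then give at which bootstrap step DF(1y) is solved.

step 1 [0.5y] zero: DF = P = 1197/1250 ≈ 0.957600
step 2 [1y] swap r/2=319/9469: DF=(1 − 319/9469·(0.957600))/(1+319/9469) = 4681/5000 ≈ 0.936200
step 3 [1.5y] swap r/2=1117/27821: DF=(1 − 1117/27821·(0.957600+0.936200))/(1+1117/27821) = 8883/10000 ≈ 0.888300
step 4 [2y] zero: DF = P = 8849/10000 ≈ 0.884900
step 5 [2.5y] zero: DF = P = 8571/10000 ≈ 0.857100
step 6 [3y] swap r/2=1629/53612: DF=(1 − 1629/53612·(0.957600+0.936200+0.888300+0.884900+0.857100))/(1+1629/53612) = 8371/10000 ≈ 0.837100

1 1/2 1197/1250
2 1 4681/5000
3 3/2 8883/10000
4 2 8849/10000
5 5/2 8571/10000
6 3 8371/10000
DF(1y) is solved at step 2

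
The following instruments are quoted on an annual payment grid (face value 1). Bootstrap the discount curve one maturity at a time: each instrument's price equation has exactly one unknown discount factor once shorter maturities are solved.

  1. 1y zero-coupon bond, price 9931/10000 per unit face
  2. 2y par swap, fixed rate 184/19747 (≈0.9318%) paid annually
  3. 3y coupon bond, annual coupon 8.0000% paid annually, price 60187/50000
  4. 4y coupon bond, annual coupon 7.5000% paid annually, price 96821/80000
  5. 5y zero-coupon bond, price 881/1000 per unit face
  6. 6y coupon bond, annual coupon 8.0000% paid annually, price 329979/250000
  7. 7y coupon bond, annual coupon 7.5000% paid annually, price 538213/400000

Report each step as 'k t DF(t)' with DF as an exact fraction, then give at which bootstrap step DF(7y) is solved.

1 1 9931/10000
2 2 1227/1250
3 3 9683/10000
4 4 1841/2000
5 5 881/1000
6 6 8707/10000
7 7 8599/10000
DF(7y) is solved at step 7

step 1 [1y] zero: DF = P = 9931/10000 ≈ 0.993100
step 2 [2y] swap r/1=184/19747: DF=(1 − 184/19747·(0.993100))/(1+184/19747) = 1227/1250 ≈ 0.981600
step 3 [3y] bond c/1=2/25: DF=(60187/50000 − 2/25·(0.993100+0.981600))/(1+2/25) = 9683/10000 ≈ 0.968300
step 4 [4y] bond c/1=3/40: DF=(96821/80000 − 3/40·(0.993100+0.981600+0.968300))/(1+3/40) = 1841/2000 ≈ 0.920500
step 5 [5y] zero: DF = P = 881/1000 ≈ 0.881000
step 6 [6y] bond c/1=2/25: DF=(329979/250000 − 2/25·(0.993100+0.981600+0.968300+0.920500+0.881000))/(1+2/25) = 8707/10000 ≈ 0.870700
step 7 [7y] bond c/1=3/40: DF=(538213/400000 − 3/40·(0.993100+0.981600+0.968300+0.920500+0.881000+0.870700))/(1+3/40) = 8599/10000 ≈ 0.859900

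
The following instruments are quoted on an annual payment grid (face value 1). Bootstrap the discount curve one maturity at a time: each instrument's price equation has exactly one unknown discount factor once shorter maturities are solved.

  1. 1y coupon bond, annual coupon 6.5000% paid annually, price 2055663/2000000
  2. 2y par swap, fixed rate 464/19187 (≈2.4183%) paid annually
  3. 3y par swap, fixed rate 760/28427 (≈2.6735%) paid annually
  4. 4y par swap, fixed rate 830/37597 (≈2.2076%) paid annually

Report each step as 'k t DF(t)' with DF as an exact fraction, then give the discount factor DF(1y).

step 1 [1y] bond c/1=13/200: DF=(2055663/2000000 − 13/200·(0))/(1+13/200) = 9651/10000 ≈ 0.965100
step 2 [2y] swap r/1=464/19187: DF=(1 − 464/19187·(0.965100))/(1+464/19187) = 596/625 ≈ 0.953600
step 3 [3y] swap r/1=760/28427: DF=(1 − 760/28427·(0.965100+0.953600))/(1+760/28427) = 231/250 ≈ 0.924000
step 4 [4y] swap r/1=830/37597: DF=(1 − 830/37597·(0.965100+0.953600+0.924000))/(1+830/37597) = 917/1000 ≈ 0.917000

1 1 9651/10000
2 2 596/625
3 3 231/250
4 4 917/1000
DF(1y) = 9651/10000 ≈ 0.965100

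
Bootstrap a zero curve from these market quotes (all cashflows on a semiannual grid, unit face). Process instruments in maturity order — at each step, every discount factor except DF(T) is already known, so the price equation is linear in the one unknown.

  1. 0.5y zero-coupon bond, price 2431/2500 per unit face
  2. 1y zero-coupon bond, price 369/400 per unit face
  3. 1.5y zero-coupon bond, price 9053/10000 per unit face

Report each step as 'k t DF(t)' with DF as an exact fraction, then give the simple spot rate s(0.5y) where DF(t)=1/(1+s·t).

step 1 [0.5y] zero: DF = P = 2431/2500 ≈ 0.972400
step 2 [1y] zero: DF = P = 369/400 ≈ 0.922500
step 3 [1.5y] zero: DF = P = 9053/10000 ≈ 0.905300

1 1/2 2431/2500
2 1 369/400
3 3/2 9053/10000
s(0.5y) = (1/(2431/2500) − 1)/(1/2) = 138/2431 ≈ 5.6767%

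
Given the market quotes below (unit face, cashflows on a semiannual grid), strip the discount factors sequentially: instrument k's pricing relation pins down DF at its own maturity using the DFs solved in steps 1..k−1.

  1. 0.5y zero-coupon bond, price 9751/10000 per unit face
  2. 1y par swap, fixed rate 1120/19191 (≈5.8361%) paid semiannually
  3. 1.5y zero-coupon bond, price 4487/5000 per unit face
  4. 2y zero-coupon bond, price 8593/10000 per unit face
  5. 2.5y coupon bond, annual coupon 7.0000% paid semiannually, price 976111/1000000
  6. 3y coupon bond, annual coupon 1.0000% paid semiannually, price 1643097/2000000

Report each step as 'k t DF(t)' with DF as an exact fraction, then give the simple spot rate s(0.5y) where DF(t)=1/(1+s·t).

1 1/2 9751/10000
2 1 118/125
3 3/2 4487/5000
4 2 8593/10000
5 5/2 2047/2500
6 3 7951/10000
s(0.5y) = (1/(9751/10000) − 1)/(1/2) = 498/9751 ≈ 5.1072%

step 1 [0.5y] zero: DF = P = 9751/10000 ≈ 0.975100
step 2 [1y] swap r/2=560/19191: DF=(1 − 560/19191·(0.975100))/(1+560/19191) = 118/125 ≈ 0.944000
step 3 [1.5y] zero: DF = P = 4487/5000 ≈ 0.897400
step 4 [2y] zero: DF = P = 8593/10000 ≈ 0.859300
step 5 [2.5y] bond c/2=7/200: DF=(976111/1000000 − 7/200·(0.975100+0.944000+0.897400+0.859300))/(1+7/200) = 2047/2500 ≈ 0.818800
step 6 [3y] bond c/2=1/200: DF=(1643097/2000000 − 1/200·(0.975100+0.944000+0.897400+0.859300+0.818800))/(1+1/200) = 7951/10000 ≈ 0.795100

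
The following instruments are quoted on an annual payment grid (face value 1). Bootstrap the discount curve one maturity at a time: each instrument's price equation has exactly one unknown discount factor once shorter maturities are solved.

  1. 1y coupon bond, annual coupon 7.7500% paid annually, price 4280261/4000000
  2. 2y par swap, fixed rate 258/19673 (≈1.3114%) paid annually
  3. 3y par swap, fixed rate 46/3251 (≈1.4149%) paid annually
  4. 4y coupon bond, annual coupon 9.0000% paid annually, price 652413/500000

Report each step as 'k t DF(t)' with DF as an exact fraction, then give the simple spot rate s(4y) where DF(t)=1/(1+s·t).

1 1 9931/10000
2 2 4871/5000
3 3 4793/5000
4 4 1911/2000
s(4y) = (1/(1911/2000) − 1)/(4) = 89/7644 ≈ 1.1643%

step 1 [1y] bond c/1=31/400: DF=(4280261/4000000 − 31/400·(0))/(1+31/400) = 9931/10000 ≈ 0.993100
step 2 [2y] swap r/1=258/19673: DF=(1 − 258/19673·(0.993100))/(1+258/19673) = 4871/5000 ≈ 0.974200
step 3 [3y] swap r/1=46/3251: DF=(1 − 46/3251·(0.993100+0.974200))/(1+46/3251) = 4793/5000 ≈ 0.958600
step 4 [4y] bond c/1=9/100: DF=(652413/500000 − 9/100·(0.993100+0.974200+0.958600))/(1+9/100) = 1911/2000 ≈ 0.955500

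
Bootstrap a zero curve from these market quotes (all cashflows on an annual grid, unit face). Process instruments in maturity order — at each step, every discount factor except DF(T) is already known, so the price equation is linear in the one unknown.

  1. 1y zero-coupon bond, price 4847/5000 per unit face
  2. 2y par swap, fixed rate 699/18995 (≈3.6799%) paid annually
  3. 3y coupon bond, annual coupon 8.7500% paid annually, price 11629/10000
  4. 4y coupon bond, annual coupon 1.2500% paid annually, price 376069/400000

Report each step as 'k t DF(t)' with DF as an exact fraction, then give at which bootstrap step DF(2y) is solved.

step 1 [1y] zero: DF = P = 4847/5000 ≈ 0.969400
step 2 [2y] swap r/1=699/18995: DF=(1 − 699/18995·(0.969400))/(1+699/18995) = 9301/10000 ≈ 0.930100
step 3 [3y] bond c/1=7/80: DF=(11629/10000 − 7/80·(0.969400+0.930100))/(1+7/80) = 1833/2000 ≈ 0.916500
step 4 [4y] bond c/1=1/80: DF=(376069/400000 − 1/80·(0.969400+0.930100+0.916500))/(1+1/80) = 4469/5000 ≈ 0.893800

1 1 4847/5000
2 2 9301/10000
3 3 1833/2000
4 4 4469/5000
DF(2y) is solved at step 2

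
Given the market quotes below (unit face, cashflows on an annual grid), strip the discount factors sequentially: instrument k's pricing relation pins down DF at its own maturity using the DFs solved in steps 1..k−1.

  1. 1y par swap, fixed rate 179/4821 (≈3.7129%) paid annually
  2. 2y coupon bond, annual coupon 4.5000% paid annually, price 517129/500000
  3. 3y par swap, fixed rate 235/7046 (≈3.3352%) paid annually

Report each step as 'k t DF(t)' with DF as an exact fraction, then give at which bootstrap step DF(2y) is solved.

step 1 [1y] swap r/1=179/4821: DF=(1 − 179/4821·(0))/(1+179/4821) = 4821/5000 ≈ 0.964200
step 2 [2y] bond c/1=9/200: DF=(517129/500000 − 9/200·(0.964200))/(1+9/200) = 4741/5000 ≈ 0.948200
step 3 [3y] swap r/1=235/7046: DF=(1 − 235/7046·(0.964200+0.948200))/(1+235/7046) = 453/500 ≈ 0.906000

1 1 4821/5000
2 2 4741/5000
3 3 453/500
DF(2y) is solved at step 2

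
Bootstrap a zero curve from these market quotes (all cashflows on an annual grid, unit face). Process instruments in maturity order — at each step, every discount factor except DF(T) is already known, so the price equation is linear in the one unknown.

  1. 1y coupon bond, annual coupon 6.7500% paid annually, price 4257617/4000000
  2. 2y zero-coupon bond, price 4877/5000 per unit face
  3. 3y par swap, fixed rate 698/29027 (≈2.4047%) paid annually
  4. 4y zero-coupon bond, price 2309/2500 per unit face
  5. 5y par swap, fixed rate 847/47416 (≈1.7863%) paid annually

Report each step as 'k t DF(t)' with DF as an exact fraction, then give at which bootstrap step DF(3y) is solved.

1 1 9971/10000
2 2 4877/5000
3 3 4651/5000
4 4 2309/2500
5 5 9153/10000
DF(3y) is solved at step 3

step 1 [1y] bond c/1=27/400: DF=(4257617/4000000 − 27/400·(0))/(1+27/400) = 9971/10000 ≈ 0.997100
step 2 [2y] zero: DF = P = 4877/5000 ≈ 0.975400
step 3 [3y] swap r/1=698/29027: DF=(1 − 698/29027·(0.997100+0.975400))/(1+698/29027) = 4651/5000 ≈ 0.930200
step 4 [4y] zero: DF = P = 2309/2500 ≈ 0.923600
step 5 [5y] swap r/1=847/47416: DF=(1 − 847/47416·(0.997100+0.975400+0.930200+0.923600))/(1+847/47416) = 9153/10000 ≈ 0.915300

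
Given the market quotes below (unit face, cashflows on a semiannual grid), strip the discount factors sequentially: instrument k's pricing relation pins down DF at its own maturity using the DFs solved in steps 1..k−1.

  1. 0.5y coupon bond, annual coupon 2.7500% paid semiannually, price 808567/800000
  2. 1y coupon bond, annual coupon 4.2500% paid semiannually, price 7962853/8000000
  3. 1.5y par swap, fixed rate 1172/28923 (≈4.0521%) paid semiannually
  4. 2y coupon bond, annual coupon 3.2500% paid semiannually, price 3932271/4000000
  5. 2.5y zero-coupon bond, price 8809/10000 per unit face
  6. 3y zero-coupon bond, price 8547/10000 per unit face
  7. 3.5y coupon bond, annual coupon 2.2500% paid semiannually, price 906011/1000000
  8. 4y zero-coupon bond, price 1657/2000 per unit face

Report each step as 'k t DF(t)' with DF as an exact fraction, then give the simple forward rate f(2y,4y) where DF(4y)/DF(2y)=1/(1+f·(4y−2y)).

1 1/2 997/1000
2 1 9539/10000
3 3/2 4707/5000
4 2 9211/10000
5 5/2 8809/10000
6 3 8547/10000
7 7/2 4171/5000
8 4 1657/2000
f(2y,4y) = ((9211/10000)/(1657/2000) − 1)/(2) = 463/8285 ≈ 5.5884%

step 1 [0.5y] bond c/2=11/800: DF=(808567/800000 − 11/800·(0))/(1+11/800) = 997/1000 ≈ 0.997000
step 2 [1y] bond c/2=17/800: DF=(7962853/8000000 − 17/800·(0.997000))/(1+17/800) = 9539/10000 ≈ 0.953900
step 3 [1.5y] swap r/2=586/28923: DF=(1 − 586/28923·(0.997000+0.953900))/(1+586/28923) = 4707/5000 ≈ 0.941400
step 4 [2y] bond c/2=13/800: DF=(3932271/4000000 − 13/800·(0.997000+0.953900+0.941400))/(1+13/800) = 9211/10000 ≈ 0.921100
step 5 [2.5y] zero: DF = P = 8809/10000 ≈ 0.880900
step 6 [3y] zero: DF = P = 8547/10000 ≈ 0.854700
step 7 [3.5y] bond c/2=9/800: DF=(906011/1000000 − 9/800·(0.997000+0.953900+0.941400+0.921100+0.880900+0.854700))/(1+9/800) = 4171/5000 ≈ 0.834200
step 8 [4y] zero: DF = P = 1657/2000 ≈ 0.828500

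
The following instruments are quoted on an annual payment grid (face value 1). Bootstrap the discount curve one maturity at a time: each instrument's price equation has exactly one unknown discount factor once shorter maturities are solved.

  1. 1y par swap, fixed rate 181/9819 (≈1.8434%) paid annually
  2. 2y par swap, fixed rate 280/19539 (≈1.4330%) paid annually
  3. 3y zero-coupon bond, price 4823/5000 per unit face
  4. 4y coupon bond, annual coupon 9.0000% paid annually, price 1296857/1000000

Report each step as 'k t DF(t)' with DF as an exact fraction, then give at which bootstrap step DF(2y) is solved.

1 1 9819/10000
2 2 243/250
3 3 4823/5000
4 4 593/625
DF(2y) is solved at step 2

step 1 [1y] swap r/1=181/9819: DF=(1 − 181/9819·(0))/(1+181/9819) = 9819/10000 ≈ 0.981900
step 2 [2y] swap r/1=280/19539: DF=(1 − 280/19539·(0.981900))/(1+280/19539) = 243/250 ≈ 0.972000
step 3 [3y] zero: DF = P = 4823/5000 ≈ 0.964600
step 4 [4y] bond c/1=9/100: DF=(1296857/1000000 − 9/100·(0.981900+0.972000+0.964600))/(1+9/100) = 593/625 ≈ 0.948800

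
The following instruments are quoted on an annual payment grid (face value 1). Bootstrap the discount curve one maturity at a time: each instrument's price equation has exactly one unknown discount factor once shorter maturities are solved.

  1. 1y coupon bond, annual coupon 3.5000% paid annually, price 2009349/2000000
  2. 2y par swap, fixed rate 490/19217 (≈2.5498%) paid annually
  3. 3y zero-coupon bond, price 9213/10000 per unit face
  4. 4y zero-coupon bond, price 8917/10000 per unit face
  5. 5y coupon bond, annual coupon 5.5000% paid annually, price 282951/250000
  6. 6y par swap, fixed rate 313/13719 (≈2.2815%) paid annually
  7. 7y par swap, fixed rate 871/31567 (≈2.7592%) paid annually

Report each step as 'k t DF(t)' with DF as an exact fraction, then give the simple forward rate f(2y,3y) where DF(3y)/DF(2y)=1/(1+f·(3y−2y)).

1 1 9707/10000
2 2 951/1000
3 3 9213/10000
4 4 8917/10000
5 5 8781/10000
6 6 2187/2500
7 7 4129/5000
f(2y,3y) = ((951/1000)/(9213/10000) − 1)/(1) = 99/3071 ≈ 3.2237%

step 1 [1y] bond c/1=7/200: DF=(2009349/2000000 − 7/200·(0))/(1+7/200) = 9707/10000 ≈ 0.970700
step 2 [2y] swap r/1=490/19217: DF=(1 − 490/19217·(0.970700))/(1+490/19217) = 951/1000 ≈ 0.951000
step 3 [3y] zero: DF = P = 9213/10000 ≈ 0.921300
step 4 [4y] zero: DF = P = 8917/10000 ≈ 0.891700
step 5 [5y] bond c/1=11/200: DF=(282951/250000 − 11/200·(0.970700+0.951000+0.921300+0.891700))/(1+11/200) = 8781/10000 ≈ 0.878100
step 6 [6y] swap r/1=313/13719: DF=(1 − 313/13719·(0.970700+0.951000+0.921300+0.891700+0.878100))/(1+313/13719) = 2187/2500 ≈ 0.874800
step 7 [7y] swap r/1=871/31567: DF=(1 − 871/31567·(0.970700+0.951000+0.921300+0.891700+0.878100+0.874800))/(1+871/31567) = 4129/5000 ≈ 0.825800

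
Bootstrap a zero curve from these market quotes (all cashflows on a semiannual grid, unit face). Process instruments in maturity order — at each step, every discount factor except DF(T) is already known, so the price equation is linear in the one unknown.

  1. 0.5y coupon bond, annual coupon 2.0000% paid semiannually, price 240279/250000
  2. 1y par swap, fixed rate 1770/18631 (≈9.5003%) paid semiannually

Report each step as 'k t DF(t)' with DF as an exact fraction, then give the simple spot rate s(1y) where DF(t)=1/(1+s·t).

1 1/2 2379/2500
2 1 1823/2000
s(1y) = (1/(1823/2000) − 1)/(1) = 177/1823 ≈ 9.7093%

step 1 [0.5y] bond c/2=1/100: DF=(240279/250000 − 1/100·(0))/(1+1/100) = 2379/2500 ≈ 0.951600
step 2 [1y] swap r/2=885/18631: DF=(1 − 885/18631·(0.951600))/(1+885/18631) = 1823/2000 ≈ 0.911500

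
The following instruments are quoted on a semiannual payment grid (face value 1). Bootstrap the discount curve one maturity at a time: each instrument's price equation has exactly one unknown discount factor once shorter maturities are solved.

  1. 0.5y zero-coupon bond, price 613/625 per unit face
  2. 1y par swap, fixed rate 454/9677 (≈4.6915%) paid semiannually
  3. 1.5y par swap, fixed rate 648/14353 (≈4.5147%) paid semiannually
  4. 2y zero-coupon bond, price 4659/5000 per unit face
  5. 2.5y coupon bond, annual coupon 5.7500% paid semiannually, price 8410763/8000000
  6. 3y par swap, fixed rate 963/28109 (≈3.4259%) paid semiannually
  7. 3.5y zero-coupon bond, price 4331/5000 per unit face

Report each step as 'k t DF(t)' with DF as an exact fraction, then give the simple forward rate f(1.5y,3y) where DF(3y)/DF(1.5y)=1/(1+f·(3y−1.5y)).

step 1 [0.5y] zero: DF = P = 613/625 ≈ 0.980800
step 2 [1y] swap r/2=227/9677: DF=(1 − 227/9677·(0.980800))/(1+227/9677) = 4773/5000 ≈ 0.954600
step 3 [1.5y] swap r/2=324/14353: DF=(1 − 324/14353·(0.980800+0.954600))/(1+324/14353) = 1169/1250 ≈ 0.935200
step 4 [2y] zero: DF = P = 4659/5000 ≈ 0.931800
step 5 [2.5y] bond c/2=23/800: DF=(8410763/8000000 − 23/800·(0.980800+0.954600+0.935200+0.931800))/(1+23/800) = 9157/10000 ≈ 0.915700
step 6 [3y] swap r/2=963/56218: DF=(1 − 963/56218·(0.980800+0.954600+0.935200+0.931800+0.915700))/(1+963/56218) = 9037/10000 ≈ 0.903700
step 7 [3.5y] zero: DF = P = 4331/5000 ≈ 0.866200

1 1/2 613/625
2 1 4773/5000
3 3/2 1169/1250
4 2 4659/5000
5 5/2 9157/10000
6 3 9037/10000
7 7/2 4331/5000
f(1.5y,3y) = ((1169/1250)/(9037/10000) − 1)/(3/2) = 30/1291 ≈ 2.3238%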